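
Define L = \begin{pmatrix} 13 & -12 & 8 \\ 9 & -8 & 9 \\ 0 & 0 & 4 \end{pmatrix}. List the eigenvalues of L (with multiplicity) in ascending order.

Characteristic polynomial: p(t) = t^3 - 9t^2 + 24t - 16 = (t - 4)^2(t - 1).
Roots (with multiplicity): 1, 4, 4.

1, 4, 4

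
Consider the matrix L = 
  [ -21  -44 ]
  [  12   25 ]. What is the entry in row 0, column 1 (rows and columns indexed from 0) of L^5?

-5324

Characteristic polynomial: s^2 - 4s + 3 = (s - 3)(s - 1), so the eigenvalues are 1, 3.
s=3: eigenvector (-11, 6).
s=1: eigenvector (-2, 1).
P = [[-11, -2], [6, 1]], D = diag(3, 1), P⁻¹ = [[1, 2], [-6, -11]].
L⁵ = P·diag(243, 1)·P⁻¹ = [[-2661, -5324], [1452, 2905]].
The requested entry is -5324.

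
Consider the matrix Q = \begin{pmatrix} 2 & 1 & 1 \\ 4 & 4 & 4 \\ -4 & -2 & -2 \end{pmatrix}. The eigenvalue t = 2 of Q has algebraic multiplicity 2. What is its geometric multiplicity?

Q − 2I = [[0, 1, 1], [4, 2, 4], [-4, -2, -4]].
This matrix has rank 2, so its null space has dimension 3 − 2 = 1.

1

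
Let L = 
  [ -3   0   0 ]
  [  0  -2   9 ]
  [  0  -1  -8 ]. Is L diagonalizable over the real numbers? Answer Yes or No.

No

Characteristic polynomial: p(t) = t^3 + 13t^2 + 55t + 75 = (t + 3)(t + 5)^2.
t = -5 has algebraic multiplicity 2; rank(L + 5I) = 2, so geometric multiplicity = 1.
Geometric multiplicity < algebraic multiplicity, so L is not diagonalizable.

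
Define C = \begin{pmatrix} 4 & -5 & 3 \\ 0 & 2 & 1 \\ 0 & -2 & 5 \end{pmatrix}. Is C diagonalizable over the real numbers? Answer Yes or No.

No

Characteristic polynomial: p(s) = s^3 - 11s^2 + 40s - 48 = (s - 4)^2(s - 3).
s = 4 has algebraic multiplicity 2; rank(C − 4I) = 2, so geometric multiplicity = 1.
Geometric multiplicity < algebraic multiplicity, so C is not diagonalizable.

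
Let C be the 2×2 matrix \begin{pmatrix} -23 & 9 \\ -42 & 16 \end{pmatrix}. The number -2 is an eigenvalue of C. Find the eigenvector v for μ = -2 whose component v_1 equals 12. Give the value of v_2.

C + 2I = [[-21, 9], [-42, 18]].
Solving (C + 2I)v = 0 gives the eigenspace spanned by (12, 28).
With v_1 = 12, v = (12, 28), so v_2 = 28.

28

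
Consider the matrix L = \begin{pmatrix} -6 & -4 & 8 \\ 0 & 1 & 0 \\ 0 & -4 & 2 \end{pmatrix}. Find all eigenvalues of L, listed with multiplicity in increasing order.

Characteristic polynomial: p(t) = t^3 + 3t^2 - 16t + 12 = (t - 2)(t - 1)(t + 6).
Roots (with multiplicity): -6, 1, 2.

-6, 1, 2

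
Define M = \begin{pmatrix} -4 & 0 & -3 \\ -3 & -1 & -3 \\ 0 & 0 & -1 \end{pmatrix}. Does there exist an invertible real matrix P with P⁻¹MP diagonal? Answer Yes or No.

Characteristic polynomial: p(λ) = λ^3 + 6λ^2 + 9λ + 4 = (λ + 1)^2(λ + 4).
λ = -1 has algebraic multiplicity 2; rank(M + 1I) = 1, so geometric multiplicity = 2.
Every eigenvalue has geometric = algebraic multiplicity, so M is diagonalizable.

Yes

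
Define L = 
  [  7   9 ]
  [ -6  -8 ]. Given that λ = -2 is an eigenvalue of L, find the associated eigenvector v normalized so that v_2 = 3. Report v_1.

L + 2I = [[9, 9], [-6, -6]].
Solving (L + 2I)v = 0 gives the eigenspace spanned by (-3, 3).
With v_2 = 3, v = (-3, 3), so v_1 = -3.

-3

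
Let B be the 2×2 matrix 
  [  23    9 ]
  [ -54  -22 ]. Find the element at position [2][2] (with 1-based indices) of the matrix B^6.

Characteristic polynomial: s^2 - s - 20 = (s - 5)(s + 4), so the eigenvalues are -4, 5.
s=5: eigenvector (1, -2).
s=-4: eigenvector (1, -3).
P = [[1, 1], [-2, -3]], D = diag(5, -4), P⁻¹ = [[3, 1], [-2, -1]].
B⁶ = P·diag(15625, 4096)·P⁻¹ = [[38683, 11529], [-69174, -18962]].
The requested entry is -18962.

-18962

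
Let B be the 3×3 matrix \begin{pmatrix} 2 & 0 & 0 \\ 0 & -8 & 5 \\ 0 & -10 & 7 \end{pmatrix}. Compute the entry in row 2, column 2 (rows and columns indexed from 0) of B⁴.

Characteristic polynomial: t^3 - t^2 - 8t + 12 = (t - 2)^2(t + 3), so the eigenvalues are -3, 2, 2.
t=2: eigenvector (1, 0, 0).
t=-3: eigenvector (0, 1, 1).
t=2: eigenvector (2, 1, 2).
P = [[1, 0, 2], [0, 1, 1], [0, 1, 2]], D = diag(2, -3, 2), P⁻¹ = [[1, 2, -2], [0, 2, -1], [0, -1, 1]].
B⁴ = P·diag(16, 81, 16)·P⁻¹ = [[16, 0, 0], [0, 146, -65], [0, 130, -49]].
The requested entry is -49.

-49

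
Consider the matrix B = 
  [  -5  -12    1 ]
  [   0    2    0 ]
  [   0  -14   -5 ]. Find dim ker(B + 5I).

1

B + 5I = [[0, -12, 1], [0, 7, 0], [0, -14, 0]].
This matrix has rank 2, so its null space has dimension 3 − 2 = 1.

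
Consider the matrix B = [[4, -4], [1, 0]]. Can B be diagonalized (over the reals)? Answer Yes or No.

No

Characteristic polynomial: p(μ) = μ^2 - 4μ + 4 = (μ - 2)^2.
μ = 2 has algebraic multiplicity 2; rank(B − 2I) = 1, so geometric multiplicity = 1.
Geometric multiplicity < algebraic multiplicity, so B is not diagonalizable.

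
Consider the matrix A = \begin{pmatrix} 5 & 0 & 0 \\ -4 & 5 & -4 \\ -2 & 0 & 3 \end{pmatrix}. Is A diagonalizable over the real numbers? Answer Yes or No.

Characteristic polynomial: p(μ) = μ^3 - 13μ^2 + 55μ - 75 = (μ - 5)^2(μ - 3).
μ = 5 has algebraic multiplicity 2; rank(A − 5I) = 1, so geometric multiplicity = 2.
Every eigenvalue has geometric = algebraic multiplicity, so A is diagonalizable.

Yes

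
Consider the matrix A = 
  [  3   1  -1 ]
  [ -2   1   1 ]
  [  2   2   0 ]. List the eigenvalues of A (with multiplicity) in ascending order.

1, 1, 2

Characteristic polynomial: p(λ) = λ^3 - 4λ^2 + 5λ - 2 = (λ - 2)(λ - 1)^2.
Roots (with multiplicity): 1, 1, 2.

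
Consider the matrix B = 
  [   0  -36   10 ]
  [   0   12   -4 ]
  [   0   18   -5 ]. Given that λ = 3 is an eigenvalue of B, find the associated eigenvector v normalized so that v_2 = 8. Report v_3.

B − 3I = [[-3, -36, 10], [0, 9, -4], [0, 18, -8]].
Solving (B − 3I)v = 0 gives the eigenspace spanned by (-36, 8, 18).
With v_2 = 8, v = (-36, 8, 18), so v_3 = 18.

18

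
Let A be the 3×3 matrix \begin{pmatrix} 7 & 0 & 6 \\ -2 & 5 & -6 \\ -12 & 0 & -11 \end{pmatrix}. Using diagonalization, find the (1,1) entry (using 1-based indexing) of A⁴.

Characteristic polynomial: r^3 - r^2 - 25r + 25 = (r - 5)(r - 1)(r + 5), so the eigenvalues are -5, 1, 5.
r=1: eigenvector (1, -1, -1).
r=-5: eigenvector (-1, 1, 2).
r=5: eigenvector (0, 1, 0).
P = [[1, -1, 0], [-1, 1, 1], [-1, 2, 0]], D = diag(1, -5, 5), P⁻¹ = [[2, 0, 1], [1, 0, 1], [1, 1, 0]].
A⁴ = P·diag(1, 625, 625)·P⁻¹ = [[-623, 0, -624], [1248, 625, 624], [1248, 0, 1249]].
The requested entry is -623.

-623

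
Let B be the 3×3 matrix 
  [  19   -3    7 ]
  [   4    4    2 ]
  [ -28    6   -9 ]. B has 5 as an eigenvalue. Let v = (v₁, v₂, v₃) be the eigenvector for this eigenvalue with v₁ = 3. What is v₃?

-6

B − 5I = [[14, -3, 7], [4, -1, 2], [-28, 6, -14]].
Solving (B − 5I)v = 0 gives the eigenspace spanned by (3, 0, -6).
With v₁ = 3, v = (3, 0, -6), so v₃ = -6.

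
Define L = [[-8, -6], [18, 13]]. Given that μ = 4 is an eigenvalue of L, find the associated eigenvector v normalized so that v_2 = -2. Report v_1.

L − 4I = [[-12, -6], [18, 9]].
Solving (L − 4I)v = 0 gives the eigenspace spanned by (1, -2).
With v_2 = -2, v = (1, -2), so v_1 = 1.

1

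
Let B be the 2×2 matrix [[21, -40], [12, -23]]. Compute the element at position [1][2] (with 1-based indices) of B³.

-280

Characteristic polynomial: λ^2 + 2λ - 3 = (λ - 1)(λ + 3), so the eigenvalues are -3, 1.
λ=-3: eigenvector (-5, -3).
λ=1: eigenvector (2, 1).
P = [[-5, 2], [-3, 1]], D = diag(-3, 1), P⁻¹ = [[1, -2], [3, -5]].
B³ = P·diag(-27, 1)·P⁻¹ = [[141, -280], [84, -167]].
The requested entry is -280.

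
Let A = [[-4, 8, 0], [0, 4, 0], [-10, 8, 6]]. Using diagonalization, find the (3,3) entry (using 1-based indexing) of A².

Characteristic polynomial: r^3 - 6r^2 - 16r + 96 = (r - 6)(r - 4)(r + 4), so the eigenvalues are -4, 4, 6.
r=-4: eigenvector (1, 0, 1).
r=6: eigenvector (0, 0, 1).
r=4: eigenvector (1, 1, 1).
P = [[1, 0, 1], [0, 0, 1], [1, 1, 1]], D = diag(-4, 6, 4), P⁻¹ = [[1, -1, 0], [-1, 0, 1], [0, 1, 0]].
A² = P·diag(16, 36, 16)·P⁻¹ = [[16, 0, 0], [0, 16, 0], [-20, 0, 36]].
The requested entry is 36.

36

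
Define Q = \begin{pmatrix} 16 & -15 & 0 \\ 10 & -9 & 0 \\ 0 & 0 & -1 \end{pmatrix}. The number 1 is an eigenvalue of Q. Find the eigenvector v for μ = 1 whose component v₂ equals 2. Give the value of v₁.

2

Q − 1I = [[15, -15, 0], [10, -10, 0], [0, 0, -2]].
Solving (Q − 1I)v = 0 gives the eigenspace spanned by (2, 2, 0).
With v₂ = 2, v = (2, 2, 0), so v₁ = 2.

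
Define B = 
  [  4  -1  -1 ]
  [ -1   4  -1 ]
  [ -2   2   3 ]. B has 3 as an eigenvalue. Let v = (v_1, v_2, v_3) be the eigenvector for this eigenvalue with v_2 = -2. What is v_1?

-2

B − 3I = [[1, -1, -1], [-1, 1, -1], [-2, 2, 0]].
Solving (B − 3I)v = 0 gives the eigenspace spanned by (-2, -2, 0).
With v_2 = -2, v = (-2, -2, 0), so v_1 = -2.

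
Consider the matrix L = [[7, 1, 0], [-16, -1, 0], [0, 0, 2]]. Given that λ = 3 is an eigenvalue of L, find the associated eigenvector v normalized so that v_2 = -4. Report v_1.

L − 3I = [[4, 1, 0], [-16, -4, 0], [0, 0, -1]].
Solving (L − 3I)v = 0 gives the eigenspace spanned by (1, -4, 0).
With v_2 = -4, v = (1, -4, 0), so v_1 = 1.

1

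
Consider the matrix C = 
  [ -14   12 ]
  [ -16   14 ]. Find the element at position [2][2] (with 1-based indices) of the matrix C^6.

64

Characteristic polynomial: s^2 - 4 = (s - 2)(s + 2), so the eigenvalues are -2, 2.
s=2: eigenvector (3, 4).
s=-2: eigenvector (1, 1).
P = [[3, 1], [4, 1]], D = diag(2, -2), P⁻¹ = [[-1, 1], [4, -3]].
C⁶ = P·diag(64, 64)·P⁻¹ = [[64, 0], [0, 64]].
The requested entry is 64.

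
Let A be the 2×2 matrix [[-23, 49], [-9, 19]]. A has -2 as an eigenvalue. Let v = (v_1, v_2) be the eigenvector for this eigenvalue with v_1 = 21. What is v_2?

A + 2I = [[-21, 49], [-9, 21]].
Solving (A + 2I)v = 0 gives the eigenspace spanned by (21, 9).
With v_1 = 21, v = (21, 9), so v_2 = 9.

9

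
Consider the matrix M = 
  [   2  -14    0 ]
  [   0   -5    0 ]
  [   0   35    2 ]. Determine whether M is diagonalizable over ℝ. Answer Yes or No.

Characteristic polynomial: p(μ) = μ^3 + μ^2 - 16μ + 20 = (μ - 2)^2(μ + 5).
μ = 2 has algebraic multiplicity 2; rank(M − 2I) = 1, so geometric multiplicity = 2.
Every eigenvalue has geometric = algebraic multiplicity, so M is diagonalizable.

Yes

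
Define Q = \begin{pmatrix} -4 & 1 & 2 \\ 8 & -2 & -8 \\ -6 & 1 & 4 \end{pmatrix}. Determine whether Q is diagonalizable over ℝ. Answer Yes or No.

Characteristic polynomial: p(μ) = μ^3 + 2μ^2 - 4μ - 8 = (μ - 2)(μ + 2)^2.
μ = -2 has algebraic multiplicity 2; rank(Q + 2I) = 2, so geometric multiplicity = 1.
Geometric multiplicity < algebraic multiplicity, so Q is not diagonalizable.

No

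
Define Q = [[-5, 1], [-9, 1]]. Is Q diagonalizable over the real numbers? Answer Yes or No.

Characteristic polynomial: p(μ) = μ^2 + 4μ + 4 = (μ + 2)^2.
μ = -2 has algebraic multiplicity 2; rank(Q + 2I) = 1, so geometric multiplicity = 1.
Geometric multiplicity < algebraic multiplicity, so Q is not diagonalizable.

No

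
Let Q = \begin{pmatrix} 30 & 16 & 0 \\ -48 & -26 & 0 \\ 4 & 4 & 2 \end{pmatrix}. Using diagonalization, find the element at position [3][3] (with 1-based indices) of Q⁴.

Characteristic polynomial: t^3 - 6t^2 - 4t + 24 = (t - 6)(t - 2)(t + 2), so the eigenvalues are -2, 2, 6.
t=-2: eigenvector (1, -2, 1).
t=6: eigenvector (2, -3, -1).
t=2: eigenvector (0, 0, 1).
P = [[1, 2, 0], [-2, -3, 0], [1, -1, 1]], D = diag(-2, 6, 2), P⁻¹ = [[-3, -2, 0], [2, 1, 0], [5, 3, 1]].
Q⁴ = P·diag(16, 1296, 16)·P⁻¹ = [[5136, 2560, 0], [-7680, -3824, 0], [-2560, -1280, 16]].
The requested entry is 16.

16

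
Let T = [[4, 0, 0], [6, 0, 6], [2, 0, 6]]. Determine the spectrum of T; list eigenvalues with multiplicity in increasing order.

Characteristic polynomial: p(r) = r^3 - 10r^2 + 24r = r(r - 6)(r - 4).
Roots (with multiplicity): 0, 4, 6.

0, 4, 6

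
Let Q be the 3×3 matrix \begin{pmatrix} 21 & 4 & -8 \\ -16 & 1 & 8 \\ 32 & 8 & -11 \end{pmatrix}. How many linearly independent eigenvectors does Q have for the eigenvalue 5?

Q − 5I = [[16, 4, -8], [-16, -4, 8], [32, 8, -16]].
This matrix has rank 1, so its null space has dimension 3 − 1 = 2.

2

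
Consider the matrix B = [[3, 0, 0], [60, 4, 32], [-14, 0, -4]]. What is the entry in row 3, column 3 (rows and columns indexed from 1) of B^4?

256

Characteristic polynomial: s^3 - 3s^2 - 16s + 48 = (s - 4)(s - 3)(s + 4), so the eigenvalues are -4, 3, 4.
s=3: eigenvector (1, 4, -2).
s=4: eigenvector (0, 1, 0).
s=-4: eigenvector (0, -4, 1).
P = [[1, 0, 0], [4, 1, -4], [-2, 0, 1]], D = diag(3, 4, -4), P⁻¹ = [[1, 0, 0], [4, 1, 4], [2, 0, 1]].
B⁴ = P·diag(81, 256, 256)·P⁻¹ = [[81, 0, 0], [-700, 256, 0], [350, 0, 256]].
The requested entry is 256.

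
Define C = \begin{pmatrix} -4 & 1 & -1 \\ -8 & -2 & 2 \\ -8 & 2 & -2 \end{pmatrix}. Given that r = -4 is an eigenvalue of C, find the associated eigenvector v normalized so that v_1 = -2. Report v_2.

-4

C + 4I = [[0, 1, -1], [-8, 2, 2], [-8, 2, 2]].
Solving (C + 4I)v = 0 gives the eigenspace spanned by (-2, -4, -4).
With v_1 = -2, v = (-2, -4, -4), so v_2 = -4.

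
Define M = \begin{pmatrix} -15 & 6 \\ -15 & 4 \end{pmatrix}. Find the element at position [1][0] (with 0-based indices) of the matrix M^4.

10065

Characteristic polynomial: μ^2 + 11μ + 30 = (μ + 5)(μ + 6), so the eigenvalues are -6, -5.
μ=-5: eigenvector (3, 5).
μ=-6: eigenvector (-2, -3).
P = [[3, -2], [5, -3]], D = diag(-5, -6), P⁻¹ = [[-3, 2], [-5, 3]].
M⁴ = P·diag(625, 1296)·P⁻¹ = [[7335, -4026], [10065, -5414]].
The requested entry is 10065.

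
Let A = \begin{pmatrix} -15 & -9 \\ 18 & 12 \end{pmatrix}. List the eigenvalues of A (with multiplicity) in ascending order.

-6, 3

Characteristic polynomial: p(s) = s^2 + 3s - 18 = (s - 3)(s + 6).
Roots (with multiplicity): -6, 3.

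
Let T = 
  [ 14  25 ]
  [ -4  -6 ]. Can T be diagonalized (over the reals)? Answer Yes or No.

Characteristic polynomial: p(s) = s^2 - 8s + 16 = (s - 4)^2.
s = 4 has algebraic multiplicity 2; rank(T − 4I) = 1, so geometric multiplicity = 1.
Geometric multiplicity < algebraic multiplicity, so T is not diagonalizable.

No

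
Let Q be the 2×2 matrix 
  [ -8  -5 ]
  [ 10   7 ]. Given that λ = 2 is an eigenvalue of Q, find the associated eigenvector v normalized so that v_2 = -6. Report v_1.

3

Q − 2I = [[-10, -5], [10, 5]].
Solving (Q − 2I)v = 0 gives the eigenspace spanned by (3, -6).
With v_2 = -6, v = (3, -6), so v_1 = 3.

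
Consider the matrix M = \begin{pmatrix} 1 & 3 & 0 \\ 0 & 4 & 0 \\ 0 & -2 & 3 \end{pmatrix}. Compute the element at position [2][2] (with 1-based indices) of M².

Characteristic polynomial: r^3 - 8r^2 + 19r - 12 = (r - 4)(r - 3)(r - 1), so the eigenvalues are 1, 3, 4.
r=1: eigenvector (1, 0, 0).
r=4: eigenvector (1, 1, -2).
r=3: eigenvector (0, 0, 1).
P = [[1, 1, 0], [0, 1, 0], [0, -2, 1]], D = diag(1, 4, 3), P⁻¹ = [[1, -1, 0], [0, 1, 0], [0, 2, 1]].
M² = P·diag(1, 16, 9)·P⁻¹ = [[1, 15, 0], [0, 16, 0], [0, -14, 9]].
The requested entry is 16.

16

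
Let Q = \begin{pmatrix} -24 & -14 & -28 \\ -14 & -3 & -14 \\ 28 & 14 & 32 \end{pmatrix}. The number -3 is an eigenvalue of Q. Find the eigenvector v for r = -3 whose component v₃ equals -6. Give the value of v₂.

3

Q + 3I = [[-21, -14, -28], [-14, 0, -14], [28, 14, 35]].
Solving (Q + 3I)v = 0 gives the eigenspace spanned by (6, 3, -6).
With v₃ = -6, v = (6, 3, -6), so v₂ = 3.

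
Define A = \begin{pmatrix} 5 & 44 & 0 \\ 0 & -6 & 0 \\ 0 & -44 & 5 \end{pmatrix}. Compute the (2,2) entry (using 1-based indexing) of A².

Characteristic polynomial: t^3 - 4t^2 - 35t + 150 = (t - 5)^2(t + 6), so the eigenvalues are -6, 5, 5.
t=5: eigenvector (1, 0, -2).
t=5: eigenvector (-1, 0, 3).
t=-6: eigenvector (-4, 1, 4).
P = [[1, -1, -4], [0, 0, 1], [-2, 3, 4]], D = diag(5, 5, -6), P⁻¹ = [[3, 8, 1], [2, 4, 1], [0, 1, 0]].
A² = P·diag(25, 25, 36)·P⁻¹ = [[25, -44, 0], [0, 36, 0], [0, 44, 25]].
The requested entry is 36.

36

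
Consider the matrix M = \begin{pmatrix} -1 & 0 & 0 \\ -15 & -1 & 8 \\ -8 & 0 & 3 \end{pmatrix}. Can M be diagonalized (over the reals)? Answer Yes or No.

No

Characteristic polynomial: p(μ) = μ^3 - μ^2 - 5μ - 3 = (μ - 3)(μ + 1)^2.
μ = -1 has algebraic multiplicity 2; rank(M + 1I) = 2, so geometric multiplicity = 1.
Geometric multiplicity < algebraic multiplicity, so M is not diagonalizable.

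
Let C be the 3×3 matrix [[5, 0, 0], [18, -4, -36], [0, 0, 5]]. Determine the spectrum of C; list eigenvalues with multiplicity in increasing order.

Characteristic polynomial: p(t) = t^3 - 6t^2 - 15t + 100 = (t - 5)^2(t + 4).
Roots (with multiplicity): -4, 5, 5.

-4, 5, 5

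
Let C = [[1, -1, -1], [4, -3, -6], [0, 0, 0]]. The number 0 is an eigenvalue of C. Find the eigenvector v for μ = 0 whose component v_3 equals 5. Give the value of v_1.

C = [[1, -1, -1], [4, -3, -6], [0, 0, 0]].
Solving (C)v = 0 gives the eigenspace spanned by (15, 10, 5).
With v_3 = 5, v = (15, 10, 5), so v_1 = 15.

15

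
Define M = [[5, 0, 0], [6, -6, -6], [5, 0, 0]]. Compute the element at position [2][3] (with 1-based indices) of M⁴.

1296

Characteristic polynomial: λ^3 + λ^2 - 30λ = λ(λ - 5)(λ + 6), so the eigenvalues are -6, 0, 5.
λ=5: eigenvector (1, 0, 1).
λ=-6: eigenvector (0, 1, 0).
λ=0: eigenvector (0, -1, 1).
P = [[1, 0, 0], [0, 1, -1], [1, 0, 1]], D = diag(5, -6, 0), P⁻¹ = [[1, 0, 0], [-1, 1, 1], [-1, 0, 1]].
M⁴ = P·diag(625, 1296, 0)·P⁻¹ = [[625, 0, 0], [-1296, 1296, 1296], [625, 0, 0]].
The requested entry is 1296.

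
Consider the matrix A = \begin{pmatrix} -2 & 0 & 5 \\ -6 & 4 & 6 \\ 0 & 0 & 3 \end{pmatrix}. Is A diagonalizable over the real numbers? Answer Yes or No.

Characteristic polynomial: p(r) = r^3 - 5r^2 - 2r + 24 = (r - 4)(r - 3)(r + 2).
All 3 eigenvalues are distinct, so A is diagonalizable.

Yes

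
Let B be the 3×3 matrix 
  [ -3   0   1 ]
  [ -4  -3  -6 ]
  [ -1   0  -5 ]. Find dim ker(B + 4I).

B + 4I = [[1, 0, 1], [-4, 1, -6], [-1, 0, -1]].
This matrix has rank 2, so its null space has dimension 3 − 2 = 1.

1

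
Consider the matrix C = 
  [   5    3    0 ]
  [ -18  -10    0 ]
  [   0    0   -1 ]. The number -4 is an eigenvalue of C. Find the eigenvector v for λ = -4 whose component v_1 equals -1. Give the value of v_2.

3

C + 4I = [[9, 3, 0], [-18, -6, 0], [0, 0, 3]].
Solving (C + 4I)v = 0 gives the eigenspace spanned by (-1, 3, 0).
With v_1 = -1, v = (-1, 3, 0), so v_2 = 3.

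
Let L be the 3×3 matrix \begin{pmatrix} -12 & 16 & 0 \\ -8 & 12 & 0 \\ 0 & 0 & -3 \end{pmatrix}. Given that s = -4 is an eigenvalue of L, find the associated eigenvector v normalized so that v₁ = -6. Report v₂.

-3

L + 4I = [[-8, 16, 0], [-8, 16, 0], [0, 0, 1]].
Solving (L + 4I)v = 0 gives the eigenspace spanned by (-6, -3, 0).
With v₁ = -6, v = (-6, -3, 0), so v₂ = -3.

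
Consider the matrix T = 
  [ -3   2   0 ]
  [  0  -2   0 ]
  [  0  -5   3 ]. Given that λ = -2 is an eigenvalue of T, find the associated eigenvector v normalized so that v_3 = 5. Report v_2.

5

T + 2I = [[-1, 2, 0], [0, 0, 0], [0, -5, 5]].
Solving (T + 2I)v = 0 gives the eigenspace spanned by (10, 5, 5).
With v_3 = 5, v = (10, 5, 5), so v_2 = 5.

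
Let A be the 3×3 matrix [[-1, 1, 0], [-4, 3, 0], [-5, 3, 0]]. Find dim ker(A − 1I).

A − 1I = [[-2, 1, 0], [-4, 2, 0], [-5, 3, -1]].
This matrix has rank 2, so its null space has dimension 3 − 2 = 1.

1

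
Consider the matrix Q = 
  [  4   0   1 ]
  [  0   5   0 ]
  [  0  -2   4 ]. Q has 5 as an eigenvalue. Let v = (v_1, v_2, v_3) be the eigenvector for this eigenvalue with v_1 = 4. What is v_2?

-2

Q − 5I = [[-1, 0, 1], [0, 0, 0], [0, -2, -1]].
Solving (Q − 5I)v = 0 gives the eigenspace spanned by (4, -2, 4).
With v_1 = 4, v = (4, -2, 4), so v_2 = -2.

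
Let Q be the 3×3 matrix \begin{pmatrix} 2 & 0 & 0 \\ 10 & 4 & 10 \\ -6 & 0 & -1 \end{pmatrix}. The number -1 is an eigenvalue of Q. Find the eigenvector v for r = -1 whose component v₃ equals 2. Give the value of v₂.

-4

Q + 1I = [[3, 0, 0], [10, 5, 10], [-6, 0, 0]].
Solving (Q + 1I)v = 0 gives the eigenspace spanned by (0, -4, 2).
With v₃ = 2, v = (0, -4, 2), so v₂ = -4.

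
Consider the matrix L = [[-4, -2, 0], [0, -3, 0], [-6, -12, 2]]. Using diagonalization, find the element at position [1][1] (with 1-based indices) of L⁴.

256

Characteristic polynomial: μ^3 + 5μ^2 - 2μ - 24 = (μ - 2)(μ + 3)(μ + 4), so the eigenvalues are -4, -3, 2.
μ=-4: eigenvector (1, 0, 1).
μ=-3: eigenvector (-2, 1, 0).
μ=2: eigenvector (0, 0, 1).
P = [[1, -2, 0], [0, 1, 0], [1, 0, 1]], D = diag(-4, -3, 2), P⁻¹ = [[1, 2, 0], [0, 1, 0], [-1, -2, 1]].
L⁴ = P·diag(256, 81, 16)·P⁻¹ = [[256, 350, 0], [0, 81, 0], [240, 480, 16]].
The requested entry is 256.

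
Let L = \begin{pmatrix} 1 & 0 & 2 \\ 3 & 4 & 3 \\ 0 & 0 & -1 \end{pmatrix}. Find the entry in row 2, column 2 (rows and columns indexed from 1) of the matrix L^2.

Characteristic polynomial: λ^3 - 4λ^2 - λ + 4 = (λ - 4)(λ - 1)(λ + 1), so the eigenvalues are -1, 1, 4.
λ=4: eigenvector (0, 1, 0).
λ=1: eigenvector (1, -1, 0).
λ=-1: eigenvector (-1, 0, 1).
P = [[0, 1, -1], [1, -1, 0], [0, 0, 1]], D = diag(4, 1, -1), P⁻¹ = [[1, 1, 1], [1, 0, 1], [0, 0, 1]].
L² = P·diag(16, 1, 1)·P⁻¹ = [[1, 0, 0], [15, 16, 15], [0, 0, 1]].
The requested entry is 16.

16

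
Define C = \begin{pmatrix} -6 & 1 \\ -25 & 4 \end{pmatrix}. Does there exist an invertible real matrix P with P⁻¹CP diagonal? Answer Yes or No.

No

Characteristic polynomial: p(λ) = λ^2 + 2λ + 1 = (λ + 1)^2.
λ = -1 has algebraic multiplicity 2; rank(C + 1I) = 1, so geometric multiplicity = 1.
Geometric multiplicity < algebraic multiplicity, so C is not diagonalizable.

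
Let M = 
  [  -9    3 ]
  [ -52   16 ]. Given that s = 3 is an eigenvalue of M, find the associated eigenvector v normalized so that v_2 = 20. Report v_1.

5

M − 3I = [[-12, 3], [-52, 13]].
Solving (M − 3I)v = 0 gives the eigenspace spanned by (5, 20).
With v_2 = 20, v = (5, 20), so v_1 = 5.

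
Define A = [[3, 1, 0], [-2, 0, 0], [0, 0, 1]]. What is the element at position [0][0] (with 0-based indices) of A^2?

7

Characteristic polynomial: λ^3 - 4λ^2 + 5λ - 2 = (λ - 2)(λ - 1)^2, so the eigenvalues are 1, 1, 2.
λ=2: eigenvector (1, -1, 0).
λ=1: eigenvector (0, 0, 1).
λ=1: eigenvector (-1, 2, 0).
P = [[1, 0, -1], [-1, 0, 2], [0, 1, 0]], D = diag(2, 1, 1), P⁻¹ = [[2, 1, 0], [0, 0, 1], [1, 1, 0]].
A² = P·diag(4, 1, 1)·P⁻¹ = [[7, 3, 0], [-6, -2, 0], [0, 0, 1]].
The requested entry is 7.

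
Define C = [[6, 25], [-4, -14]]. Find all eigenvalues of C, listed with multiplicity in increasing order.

-4, -4

Characteristic polynomial: p(μ) = μ^2 + 8μ + 16 = (μ + 4)^2.
Roots (with multiplicity): -4, -4.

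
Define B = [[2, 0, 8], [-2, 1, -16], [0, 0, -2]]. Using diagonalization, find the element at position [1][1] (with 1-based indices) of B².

4

Characteristic polynomial: μ^3 - μ^2 - 4μ + 4 = (μ - 2)(μ - 1)(μ + 2), so the eigenvalues are -2, 1, 2.
μ=2: eigenvector (1, -2, 0).
μ=1: eigenvector (0, 1, 0).
μ=-2: eigenvector (-2, 4, 1).
P = [[1, 0, -2], [-2, 1, 4], [0, 0, 1]], D = diag(2, 1, -2), P⁻¹ = [[1, 0, 2], [2, 1, 0], [0, 0, 1]].
B² = P·diag(4, 1, 4)·P⁻¹ = [[4, 0, 0], [-6, 1, 0], [0, 0, 4]].
The requested entry is 4.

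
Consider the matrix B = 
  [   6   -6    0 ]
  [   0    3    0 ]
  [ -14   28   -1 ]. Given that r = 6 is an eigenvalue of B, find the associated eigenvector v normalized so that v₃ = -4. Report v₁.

2

B − 6I = [[0, -6, 0], [0, -3, 0], [-14, 28, -7]].
Solving (B − 6I)v = 0 gives the eigenspace spanned by (2, 0, -4).
With v₃ = -4, v = (2, 0, -4), so v₁ = 2.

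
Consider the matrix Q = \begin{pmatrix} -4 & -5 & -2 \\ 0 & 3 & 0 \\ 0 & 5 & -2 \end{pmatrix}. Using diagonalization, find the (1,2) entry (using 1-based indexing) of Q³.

Characteristic polynomial: μ^3 + 3μ^2 - 10μ - 24 = (μ - 3)(μ + 2)(μ + 4), so the eigenvalues are -4, -2, 3.
μ=3: eigenvector (-1, 1, 1).
μ=-4: eigenvector (1, 0, 0).
μ=-2: eigenvector (-1, 0, 1).
P = [[-1, 1, -1], [1, 0, 0], [1, 0, 1]], D = diag(3, -4, -2), P⁻¹ = [[0, 1, 0], [1, 0, 1], [0, -1, 1]].
Q³ = P·diag(27, -64, -8)·P⁻¹ = [[-64, -35, -56], [0, 27, 0], [0, 35, -8]].
The requested entry is -35.

-35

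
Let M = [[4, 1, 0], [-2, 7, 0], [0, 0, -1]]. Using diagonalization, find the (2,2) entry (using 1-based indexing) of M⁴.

1967

Characteristic polynomial: r^3 - 10r^2 + 19r + 30 = (r - 6)(r - 5)(r + 1), so the eigenvalues are -1, 5, 6.
r=6: eigenvector (1, 2, 0).
r=5: eigenvector (1, 1, 0).
r=-1: eigenvector (0, 0, 1).
P = [[1, 1, 0], [2, 1, 0], [0, 0, 1]], D = diag(6, 5, -1), P⁻¹ = [[-1, 1, 0], [2, -1, 0], [0, 0, 1]].
M⁴ = P·diag(1296, 625, 1)·P⁻¹ = [[-46, 671, 0], [-1342, 1967, 0], [0, 0, 1]].
The requested entry is 1967.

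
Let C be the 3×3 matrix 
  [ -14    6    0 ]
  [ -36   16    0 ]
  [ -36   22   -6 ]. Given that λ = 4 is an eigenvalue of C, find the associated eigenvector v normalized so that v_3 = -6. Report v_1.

-2

C − 4I = [[-18, 6, 0], [-36, 12, 0], [-36, 22, -10]].
Solving (C − 4I)v = 0 gives the eigenspace spanned by (-2, -6, -6).
With v_3 = -6, v = (-2, -6, -6), so v_1 = -2.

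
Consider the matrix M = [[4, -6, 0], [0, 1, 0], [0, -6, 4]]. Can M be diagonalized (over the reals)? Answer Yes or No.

Characteristic polynomial: p(t) = t^3 - 9t^2 + 24t - 16 = (t - 4)^2(t - 1).
t = 4 has algebraic multiplicity 2; rank(M − 4I) = 1, so geometric multiplicity = 2.
Every eigenvalue has geometric = algebraic multiplicity, so M is diagonalizable.

Yes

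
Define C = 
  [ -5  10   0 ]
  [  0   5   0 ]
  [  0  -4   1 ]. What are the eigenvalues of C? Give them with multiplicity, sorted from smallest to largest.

-5, 1, 5

Characteristic polynomial: p(r) = r^3 - r^2 - 25r + 25 = (r - 5)(r - 1)(r + 5).
Roots (with multiplicity): -5, 1, 5.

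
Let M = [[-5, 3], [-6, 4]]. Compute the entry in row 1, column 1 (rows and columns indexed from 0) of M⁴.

-14

Characteristic polynomial: t^2 + t - 2 = (t - 1)(t + 2), so the eigenvalues are -2, 1.
t=1: eigenvector (1, 2).
t=-2: eigenvector (1, 1).
P = [[1, 1], [2, 1]], D = diag(1, -2), P⁻¹ = [[-1, 1], [2, -1]].
M⁴ = P·diag(1, 16)·P⁻¹ = [[31, -15], [30, -14]].
The requested entry is -14.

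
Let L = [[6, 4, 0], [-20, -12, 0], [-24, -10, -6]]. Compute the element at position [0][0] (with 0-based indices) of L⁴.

-944

Characteristic polynomial: t^3 + 12t^2 + 44t + 48 = (t + 2)(t + 4)(t + 6), so the eigenvalues are -6, -4, -2.
t=-2: eigenvector (1, -2, -1).
t=-4: eigenvector (-2, 5, -1).
t=-6: eigenvector (0, 0, 1).
P = [[1, -2, 0], [-2, 5, 0], [-1, -1, 1]], D = diag(-2, -4, -6), P⁻¹ = [[5, 2, 0], [2, 1, 0], [7, 3, 1]].
L⁴ = P·diag(16, 256, 1296)·P⁻¹ = [[-944, -480, 0], [2400, 1216, 0], [8480, 3600, 1296]].
The requested entry is -944.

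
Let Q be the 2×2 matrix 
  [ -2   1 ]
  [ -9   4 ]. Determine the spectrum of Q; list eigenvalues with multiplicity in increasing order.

1, 1

Characteristic polynomial: p(λ) = λ^2 - 2λ + 1 = (λ - 1)^2.
Roots (with multiplicity): 1, 1.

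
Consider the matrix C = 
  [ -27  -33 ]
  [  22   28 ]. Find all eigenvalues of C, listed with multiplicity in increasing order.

Characteristic polynomial: p(λ) = λ^2 - λ - 30 = (λ - 6)(λ + 5).
Roots (with multiplicity): -5, 6.

-5, 6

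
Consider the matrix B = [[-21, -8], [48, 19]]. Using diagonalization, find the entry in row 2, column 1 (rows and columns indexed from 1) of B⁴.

Characteristic polynomial: λ^2 + 2λ - 15 = (λ - 3)(λ + 5), so the eigenvalues are -5, 3.
λ=-5: eigenvector (1, -2).
λ=3: eigenvector (-1, 3).
P = [[1, -1], [-2, 3]], D = diag(-5, 3), P⁻¹ = [[3, 1], [2, 1]].
B⁴ = P·diag(625, 81)·P⁻¹ = [[1713, 544], [-3264, -1007]].
The requested entry is -3264.

-3264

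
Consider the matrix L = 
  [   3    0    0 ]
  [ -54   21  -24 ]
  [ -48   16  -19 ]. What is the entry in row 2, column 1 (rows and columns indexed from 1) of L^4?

-4896

Characteristic polynomial: s^3 - 5s^2 - 9s + 45 = (s - 5)(s - 3)(s + 3), so the eigenvalues are -3, 3, 5.
s=3: eigenvector (1, 3, 0).
s=5: eigenvector (0, 3, 2).
s=-3: eigenvector (0, 1, 1).
P = [[1, 0, 0], [3, 3, 1], [0, 2, 1]], D = diag(3, 5, -3), P⁻¹ = [[1, 0, 0], [-3, 1, -1], [6, -2, 3]].
L⁴ = P·diag(81, 625, 81)·P⁻¹ = [[81, 0, 0], [-4896, 1713, -1632], [-3264, 1088, -1007]].
The requested entry is -4896.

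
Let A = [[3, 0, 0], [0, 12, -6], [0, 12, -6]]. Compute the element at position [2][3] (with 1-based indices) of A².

-36

Characteristic polynomial: λ^3 - 9λ^2 + 18λ = λ(λ - 6)(λ - 3), so the eigenvalues are 0, 3, 6.
λ=3: eigenvector (1, 0, 0).
λ=6: eigenvector (0, 1, 1).
λ=0: eigenvector (0, 1, 2).
P = [[1, 0, 0], [0, 1, 1], [0, 1, 2]], D = diag(3, 6, 0), P⁻¹ = [[1, 0, 0], [0, 2, -1], [0, -1, 1]].
A² = P·diag(9, 36, 0)·P⁻¹ = [[9, 0, 0], [0, 72, -36], [0, 72, -36]].
The requested entry is -36.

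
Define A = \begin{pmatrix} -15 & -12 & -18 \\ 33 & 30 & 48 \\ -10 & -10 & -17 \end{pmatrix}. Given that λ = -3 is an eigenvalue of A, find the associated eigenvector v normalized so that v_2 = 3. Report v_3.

A + 3I = [[-12, -12, -18], [33, 33, 48], [-10, -10, -14]].
Solving (A + 3I)v = 0 gives the eigenspace spanned by (-3, 3, 0).
With v_2 = 3, v = (-3, 3, 0), so v_3 = 0.

0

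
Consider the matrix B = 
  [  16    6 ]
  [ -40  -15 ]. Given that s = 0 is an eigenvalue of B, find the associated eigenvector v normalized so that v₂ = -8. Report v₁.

B = [[16, 6], [-40, -15]].
Solving (B)v = 0 gives the eigenspace spanned by (3, -8).
With v₂ = -8, v = (3, -8), so v₁ = 3.

3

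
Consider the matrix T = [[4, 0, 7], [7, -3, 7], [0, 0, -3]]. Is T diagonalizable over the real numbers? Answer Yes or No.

Yes

Characteristic polynomial: p(λ) = λ^3 + 2λ^2 - 15λ - 36 = (λ - 4)(λ + 3)^2.
λ = -3 has algebraic multiplicity 2; rank(T + 3I) = 1, so geometric multiplicity = 2.
Every eigenvalue has geometric = algebraic multiplicity, so T is diagonalizable.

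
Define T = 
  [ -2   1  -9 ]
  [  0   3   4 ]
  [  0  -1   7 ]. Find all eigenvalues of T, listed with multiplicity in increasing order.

Characteristic polynomial: p(λ) = λ^3 - 8λ^2 + 5λ + 50 = (λ - 5)^2(λ + 2).
Roots (with multiplicity): -2, 5, 5.

-2, 5, 5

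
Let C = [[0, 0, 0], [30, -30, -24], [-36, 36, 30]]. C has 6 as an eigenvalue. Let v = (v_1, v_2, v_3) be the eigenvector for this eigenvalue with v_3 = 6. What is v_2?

C − 6I = [[-6, 0, 0], [30, -36, -24], [-36, 36, 24]].
Solving (C − 6I)v = 0 gives the eigenspace spanned by (0, -4, 6).
With v_3 = 6, v = (0, -4, 6), so v_2 = -4.

-4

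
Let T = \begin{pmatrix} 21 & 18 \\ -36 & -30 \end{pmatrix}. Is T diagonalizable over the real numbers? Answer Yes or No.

Characteristic polynomial: p(r) = r^2 + 9r + 18 = (r + 3)(r + 6).
All 2 eigenvalues are distinct, so T is diagonalizable.

Yes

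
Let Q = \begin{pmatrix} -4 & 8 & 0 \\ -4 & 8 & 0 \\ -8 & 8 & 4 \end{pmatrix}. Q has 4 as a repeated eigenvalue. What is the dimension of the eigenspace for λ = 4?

2

Q − 4I = [[-8, 8, 0], [-4, 4, 0], [-8, 8, 0]].
This matrix has rank 1, so its null space has dimension 3 − 1 = 2.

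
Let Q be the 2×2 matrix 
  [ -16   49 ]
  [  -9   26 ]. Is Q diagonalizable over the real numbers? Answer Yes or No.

No

Characteristic polynomial: p(t) = t^2 - 10t + 25 = (t - 5)^2.
t = 5 has algebraic multiplicity 2; rank(Q − 5I) = 1, so geometric multiplicity = 1.
Geometric multiplicity < algebraic multiplicity, so Q is not diagonalizable.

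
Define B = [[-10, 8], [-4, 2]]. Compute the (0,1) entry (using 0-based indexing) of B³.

Characteristic polynomial: s^2 + 8s + 12 = (s + 2)(s + 6), so the eigenvalues are -6, -2.
s=-6: eigenvector (2, 1).
s=-2: eigenvector (1, 1).
P = [[2, 1], [1, 1]], D = diag(-6, -2), P⁻¹ = [[1, -1], [-1, 2]].
B³ = P·diag(-216, -8)·P⁻¹ = [[-424, 416], [-208, 200]].
The requested entry is 416.

416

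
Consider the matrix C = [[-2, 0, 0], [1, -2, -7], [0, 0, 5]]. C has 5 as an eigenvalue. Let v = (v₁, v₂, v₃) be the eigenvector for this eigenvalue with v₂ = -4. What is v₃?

C − 5I = [[-7, 0, 0], [1, -7, -7], [0, 0, 0]].
Solving (C − 5I)v = 0 gives the eigenspace spanned by (0, -4, 4).
With v₂ = -4, v = (0, -4, 4), so v₃ = 4.

4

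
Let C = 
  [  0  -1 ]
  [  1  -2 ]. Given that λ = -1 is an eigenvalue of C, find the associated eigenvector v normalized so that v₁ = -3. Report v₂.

C + 1I = [[1, -1], [1, -1]].
Solving (C + 1I)v = 0 gives the eigenspace spanned by (-3, -3).
With v₁ = -3, v = (-3, -3), so v₂ = -3.

-3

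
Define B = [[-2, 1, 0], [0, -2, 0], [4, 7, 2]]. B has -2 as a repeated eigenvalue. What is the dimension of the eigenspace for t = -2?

1

B + 2I = [[0, 1, 0], [0, 0, 0], [4, 7, 4]].
This matrix has rank 2, so its null space has dimension 3 − 2 = 1.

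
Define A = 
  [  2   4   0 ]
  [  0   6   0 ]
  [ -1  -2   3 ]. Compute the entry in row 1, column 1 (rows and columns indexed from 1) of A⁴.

Characteristic polynomial: t^3 - 11t^2 + 36t - 36 = (t - 6)(t - 3)(t - 2), so the eigenvalues are 2, 3, 6.
t=2: eigenvector (1, 0, 1).
t=6: eigenvector (1, 1, -1).
t=3: eigenvector (0, 0, 1).
P = [[1, 1, 0], [0, 1, 0], [1, -1, 1]], D = diag(2, 6, 3), P⁻¹ = [[1, -1, 0], [0, 1, 0], [-1, 2, 1]].
A⁴ = P·diag(16, 1296, 81)·P⁻¹ = [[16, 1280, 0], [0, 1296, 0], [-65, -1150, 81]].
The requested entry is 16.

16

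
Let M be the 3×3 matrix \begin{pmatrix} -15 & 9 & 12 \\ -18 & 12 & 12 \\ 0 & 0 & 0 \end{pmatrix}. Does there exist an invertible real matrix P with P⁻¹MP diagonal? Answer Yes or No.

Yes

Characteristic polynomial: p(r) = r^3 + 3r^2 - 18r = r(r - 3)(r + 6).
All 3 eigenvalues are distinct, so M is diagonalizable.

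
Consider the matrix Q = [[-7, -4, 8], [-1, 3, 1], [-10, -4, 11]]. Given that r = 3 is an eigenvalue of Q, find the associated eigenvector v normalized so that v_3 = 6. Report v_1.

6

Q − 3I = [[-10, -4, 8], [-1, 0, 1], [-10, -4, 8]].
Solving (Q − 3I)v = 0 gives the eigenspace spanned by (6, -3, 6).
With v_3 = 6, v = (6, -3, 6), so v_1 = 6.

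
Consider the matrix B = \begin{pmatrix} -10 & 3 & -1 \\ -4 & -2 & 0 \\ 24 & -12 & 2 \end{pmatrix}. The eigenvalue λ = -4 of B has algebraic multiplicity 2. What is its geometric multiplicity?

1

B + 4I = [[-6, 3, -1], [-4, 2, 0], [24, -12, 6]].
This matrix has rank 2, so its null space has dimension 3 − 2 = 1.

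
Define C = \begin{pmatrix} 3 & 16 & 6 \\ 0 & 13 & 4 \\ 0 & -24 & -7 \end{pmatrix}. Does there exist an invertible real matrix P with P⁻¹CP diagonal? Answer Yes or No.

Yes

Characteristic polynomial: p(r) = r^3 - 9r^2 + 23r - 15 = (r - 5)(r - 3)(r - 1).
All 3 eigenvalues are distinct, so C is diagonalizable.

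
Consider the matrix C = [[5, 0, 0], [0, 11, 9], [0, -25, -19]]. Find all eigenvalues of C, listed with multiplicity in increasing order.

-4, -4, 5

Characteristic polynomial: p(t) = t^3 + 3t^2 - 24t - 80 = (t - 5)(t + 4)^2.
Roots (with multiplicity): -4, -4, 5.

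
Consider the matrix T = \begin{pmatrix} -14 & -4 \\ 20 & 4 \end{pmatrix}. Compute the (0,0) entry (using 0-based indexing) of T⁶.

Characteristic polynomial: r^2 + 10r + 24 = (r + 4)(r + 6), so the eigenvalues are -6, -4.
r=-4: eigenvector (-2, 5).
r=-6: eigenvector (1, -2).
P = [[-2, 1], [5, -2]], D = diag(-4, -6), P⁻¹ = [[2, 1], [5, 2]].
T⁶ = P·diag(4096, 46656)·P⁻¹ = [[216896, 85120], [-425600, -166144]].
The requested entry is 216896.

216896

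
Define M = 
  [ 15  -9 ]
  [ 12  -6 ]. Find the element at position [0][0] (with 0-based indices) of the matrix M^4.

Characteristic polynomial: λ^2 - 9λ + 18 = (λ - 6)(λ - 3), so the eigenvalues are 3, 6.
λ=3: eigenvector (3, 4).
λ=6: eigenvector (1, 1).
P = [[3, 1], [4, 1]], D = diag(3, 6), P⁻¹ = [[-1, 1], [4, -3]].
M⁴ = P·diag(81, 1296)·P⁻¹ = [[4941, -3645], [4860, -3564]].
The requested entry is 4941.

4941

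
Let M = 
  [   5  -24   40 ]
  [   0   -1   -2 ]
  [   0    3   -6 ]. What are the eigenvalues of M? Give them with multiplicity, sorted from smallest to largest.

-4, -3, 5

Characteristic polynomial: p(t) = t^3 + 2t^2 - 23t - 60 = (t - 5)(t + 3)(t + 4).
Roots (with multiplicity): -4, -3, 5.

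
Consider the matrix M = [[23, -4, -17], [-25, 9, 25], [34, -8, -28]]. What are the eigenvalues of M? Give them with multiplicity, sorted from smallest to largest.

Characteristic polynomial: p(s) = s^3 - 4s^2 - 11s - 6 = (s - 6)(s + 1)^2.
Roots (with multiplicity): -1, -1, 6.

-1, -1, 6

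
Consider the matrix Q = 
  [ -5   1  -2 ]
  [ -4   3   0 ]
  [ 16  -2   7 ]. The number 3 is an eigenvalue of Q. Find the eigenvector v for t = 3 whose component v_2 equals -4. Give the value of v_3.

Q − 3I = [[-8, 1, -2], [-4, 0, 0], [16, -2, 4]].
Solving (Q − 3I)v = 0 gives the eigenspace spanned by (0, -4, -2).
With v_2 = -4, v = (0, -4, -2), so v_3 = -2.

-2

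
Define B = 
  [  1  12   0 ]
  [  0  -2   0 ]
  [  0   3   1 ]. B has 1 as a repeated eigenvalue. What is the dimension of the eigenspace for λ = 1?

2

B − 1I = [[0, 12, 0], [0, -3, 0], [0, 3, 0]].
This matrix has rank 1, so its null space has dimension 3 − 1 = 2.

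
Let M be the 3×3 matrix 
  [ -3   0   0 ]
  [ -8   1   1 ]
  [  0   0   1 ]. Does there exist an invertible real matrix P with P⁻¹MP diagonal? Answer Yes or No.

Characteristic polynomial: p(r) = r^3 + r^2 - 5r + 3 = (r - 1)^2(r + 3).
r = 1 has algebraic multiplicity 2; rank(M − 1I) = 2, so geometric multiplicity = 1.
Geometric multiplicity < algebraic multiplicity, so M is not diagonalizable.

No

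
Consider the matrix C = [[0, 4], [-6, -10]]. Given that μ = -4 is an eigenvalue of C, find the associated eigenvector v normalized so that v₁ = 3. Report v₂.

C + 4I = [[4, 4], [-6, -6]].
Solving (C + 4I)v = 0 gives the eigenspace spanned by (3, -3).
With v₁ = 3, v = (3, -3), so v₂ = -3.

-3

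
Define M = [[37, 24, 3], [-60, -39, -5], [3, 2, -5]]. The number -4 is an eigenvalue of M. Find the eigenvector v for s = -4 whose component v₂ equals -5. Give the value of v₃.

M + 4I = [[41, 24, 3], [-60, -35, -5], [3, 2, -1]].
Solving (M + 4I)v = 0 gives the eigenspace spanned by (3, -5, -1).
With v₂ = -5, v = (3, -5, -1), so v₃ = -1.

-1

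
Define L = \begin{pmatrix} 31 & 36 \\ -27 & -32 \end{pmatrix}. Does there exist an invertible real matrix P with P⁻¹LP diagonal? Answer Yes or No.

Characteristic polynomial: p(r) = r^2 + r - 20 = (r - 4)(r + 5).
All 2 eigenvalues are distinct, so L is diagonalizable.

Yes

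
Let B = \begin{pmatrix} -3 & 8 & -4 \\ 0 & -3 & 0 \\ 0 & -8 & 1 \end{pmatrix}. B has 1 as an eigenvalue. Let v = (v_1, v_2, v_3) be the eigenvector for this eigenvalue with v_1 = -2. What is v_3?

B − 1I = [[-4, 8, -4], [0, -4, 0], [0, -8, 0]].
Solving (B − 1I)v = 0 gives the eigenspace spanned by (-2, 0, 2).
With v_1 = -2, v = (-2, 0, 2), so v_3 = 2.

2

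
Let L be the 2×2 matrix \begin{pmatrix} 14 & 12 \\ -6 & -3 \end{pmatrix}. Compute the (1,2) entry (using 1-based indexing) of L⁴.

Characteristic polynomial: t^2 - 11t + 30 = (t - 6)(t - 5), so the eigenvalues are 5, 6.
t=6: eigenvector (3, -2).
t=5: eigenvector (4, -3).
P = [[3, 4], [-2, -3]], D = diag(6, 5), P⁻¹ = [[3, 4], [-2, -3]].
L⁴ = P·diag(1296, 625)·P⁻¹ = [[6664, 8052], [-4026, -4743]].
The requested entry is 8052.

8052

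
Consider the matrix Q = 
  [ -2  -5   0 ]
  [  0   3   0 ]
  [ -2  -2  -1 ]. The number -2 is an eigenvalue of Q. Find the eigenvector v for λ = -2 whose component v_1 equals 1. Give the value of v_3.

2

Q + 2I = [[0, -5, 0], [0, 5, 0], [-2, -2, 1]].
Solving (Q + 2I)v = 0 gives the eigenspace spanned by (1, 0, 2).
With v_1 = 1, v = (1, 0, 2), so v_3 = 2.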